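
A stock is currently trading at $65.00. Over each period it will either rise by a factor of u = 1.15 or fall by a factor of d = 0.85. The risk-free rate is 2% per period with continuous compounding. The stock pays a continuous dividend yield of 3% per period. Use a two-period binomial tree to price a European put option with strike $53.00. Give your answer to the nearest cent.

Per-period risk-free factor R = e^0.02 = 1.0202; dividend-adjusted growth = e^(0.02−0.03) = 0.9900.
Risk-neutral probability p = (0.9900 − 0.85)/(1.15 − 0.85) = 0.1400/0.3000 = 0.4668
Terminal stock prices: S_uu = 85.96, S_ud = 63.54, S_dd = 46.96
Terminal payoffs (K − S): max(-32.96, 0) = 0, max(-10.54, 0) = 0, max(6.038, 0) = 6.038
Node u (S = 74.75): V_u = e^(−0.02)·[0.4668·0.0000 + 0.5332·0.0000] = 0.0000
Node d (S = 55.25): V_d = e^(−0.02)·[0.4668·0.0000 + 0.5332·6.0375] = 3.1553
Node 0 (S = 65): V_0 = e^(−0.02)·[0.4668·0.0000 + 0.5332·3.1553] = 1.6490

$1.65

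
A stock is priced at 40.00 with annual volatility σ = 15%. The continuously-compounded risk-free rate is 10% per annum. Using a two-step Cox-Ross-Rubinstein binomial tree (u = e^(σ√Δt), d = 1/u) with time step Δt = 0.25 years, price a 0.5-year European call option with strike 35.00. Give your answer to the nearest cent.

6.77

CRR parameters: u = e^(σ√Δt) = e^(0.15·√0.25) = 1.0779, d = 1/u = 0.9277
Per-period rate: rΔt = 0.1·0.25 = 0.025, so R = e^0.025 = 1.0253
Risk-neutral probability p = (e^0.025 − 0.9277)/(1.0779 − 0.9277) = 0.0976/0.1501 = 0.6499
Terminal stock prices: S_uu = 46.47, S_ud = 40, S_dd = 34.43
Terminal payoffs (S − K): max(11.47, 0) = 11.47, max(5, 0) = 5, max(-0.5717, 0) = 0
Node u (S = 43.12): V_u = e^(−0.025)·[0.6499·11.4734 + 0.3501·5.0000] = 8.9795
Node d (S = 37.11): V_d = e^(−0.025)·[0.6499·5.0000 + 0.3501·0.0000] = 3.1691
Node 0 (S = 40): V_0 = e^(−0.025)·[0.6499·8.9795 + 0.3501·3.1691] = 6.7736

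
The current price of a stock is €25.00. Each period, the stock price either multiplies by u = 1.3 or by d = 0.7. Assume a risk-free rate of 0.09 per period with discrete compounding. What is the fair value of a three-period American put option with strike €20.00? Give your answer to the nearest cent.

€1.30

Risk-neutral probability p = (1 + 0.09 − 0.7)/(1.3 − 0.7) = 0.3900/0.6000 = 0.6500
Terminal stock prices: S_uuu = 54.93, S_uud = 29.58, S_udd = 15.92, S_ddd = 8.575
Terminal payoffs (K − S): max(-34.93, 0) = 0, max(-9.575, 0) = 0, max(4.075, 0) = 4.075, max(11.43, 0) = 11.43
Node uu (S = 42.25): continuation = 1/1.09·[0.6500·0.0000 + 0.3500·0.0000] = 0.0000; exercise value = 0.0000 ≤ continuation, so V_uu = 0.0000
Node ud (S = 22.75): continuation = 1/1.09·[0.6500·0.0000 + 0.3500·4.0750] = 1.3085; exercise value = 0.0000 ≤ continuation, so V_ud = 1.3085
Node dd (S = 12.25): continuation = 1/1.09·[0.6500·4.0750 + 0.3500·11.4250] = 6.0986; exercise value = 7.7500 > continuation, so V_dd = 7.7500 (exercise)
Node u (S = 32.5): continuation = 1/1.09·[0.6500·0.0000 + 0.3500·1.3085] = 0.4202; exercise value = 0.0000 ≤ continuation, so V_u = 0.4202
Node d (S = 17.5): continuation = 1/1.09·[0.6500·1.3085 + 0.3500·7.7500] = 3.2688; exercise value = 2.5000 ≤ continuation, so V_d = 3.2688
Node 0 (S = 25): continuation = 1/1.09·[0.6500·0.4202 + 0.3500·3.2688] = 1.3002; exercise value = 0.0000 ≤ continuation, so V_0 = 1.3002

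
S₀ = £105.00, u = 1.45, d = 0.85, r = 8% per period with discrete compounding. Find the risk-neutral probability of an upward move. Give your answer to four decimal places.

p = 0.3833

Risk-neutral probability p = (1 + 0.08 − 0.85)/(1.45 − 0.85) = 0.2300/0.6000 = 0.3833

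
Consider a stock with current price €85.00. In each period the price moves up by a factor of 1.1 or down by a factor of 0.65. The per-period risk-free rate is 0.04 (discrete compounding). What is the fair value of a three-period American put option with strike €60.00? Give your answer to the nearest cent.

Risk-neutral probability p = (1 + 0.04 − 0.65)/(1.1 − 0.65) = 0.3900/0.4500 = 0.8667
Terminal stock prices: S_uuu = 113.1, S_uud = 66.85, S_udd = 39.5, S_ddd = 23.34
Terminal payoffs (K − S): max(-53.14, 0) = 0, max(-6.853, 0) = 0, max(20.5, 0) = 20.5, max(36.66, 0) = 36.66
Node uu (S = 102.9): continuation = 1/1.04·[0.8667·0.0000 + 0.1333·0.0000] = 0.0000; exercise value = 0.0000 ≤ continuation, so V_uu = 0.0000
Node ud (S = 60.78): continuation = 1/1.04·[0.8667·0.0000 + 0.1333·20.4962] = 2.6277; exercise value = 0.0000 ≤ continuation, so V_ud = 2.6277
Node dd (S = 35.91): continuation = 1/1.04·[0.8667·20.4962 + 0.1333·36.6569] = 21.7798; exercise value = 24.0875 > continuation, so V_dd = 24.0875 (exercise)
Node u (S = 93.5): continuation = 1/1.04·[0.8667·0.0000 + 0.1333·2.6277] = 0.3369; exercise value = 0.0000 ≤ continuation, so V_u = 0.3369
Node d (S = 55.25): continuation = 1/1.04·[0.8667·2.6277 + 0.1333·24.0875] = 5.2779; exercise value = 4.7500 ≤ continuation, so V_d = 5.2779
Node 0 (S = 85): continuation = 1/1.04·[0.8667·0.3369 + 0.1333·5.2779] = 0.9574; exercise value = 0.0000 ≤ continuation, so V_0 = 0.9574

€0.96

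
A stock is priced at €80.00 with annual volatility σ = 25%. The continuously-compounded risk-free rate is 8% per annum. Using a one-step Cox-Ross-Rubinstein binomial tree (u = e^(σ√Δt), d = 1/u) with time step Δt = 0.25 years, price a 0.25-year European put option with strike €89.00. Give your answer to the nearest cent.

CRR parameters: u = e^(σ√Δt) = e^(0.25·√0.25) = 1.1331, d = 1/u = 0.8825
Per-period rate: rΔt = 0.08·0.25 = 0.02, so R = e^0.02 = 1.0202
Risk-neutral probability p = (e^0.02 − 0.8825)/(1.1331 − 0.8825) = 0.1377/0.2507 = 0.5494
Terminal stock prices: S_u = 90.65, S_d = 70.6
Terminal payoffs (K − S): max(-1.652, 0) = 0, max(18.4, 0) = 18.4
Node 0 (S = 80): V_0 = e^(−0.02)·[0.5494·0.0000 + 0.4506·18.4002] = 8.1272

€8.13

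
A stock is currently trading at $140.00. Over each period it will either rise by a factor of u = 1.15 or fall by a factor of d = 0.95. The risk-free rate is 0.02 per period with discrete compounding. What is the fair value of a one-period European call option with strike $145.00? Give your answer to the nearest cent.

Risk-neutral probability p = (1 + 0.02 − 0.95)/(1.15 − 0.95) = 0.0700/0.2000 = 0.3500
Terminal stock prices: S_u = 161, S_d = 133
Terminal payoffs (S − K): max(16, 0) = 16, max(-12, 0) = 0
Node 0 (S = 140): V_0 = 1/1.02·[0.3500·16.0000 + 0.6500·0.0000] = 5.4902

$5.49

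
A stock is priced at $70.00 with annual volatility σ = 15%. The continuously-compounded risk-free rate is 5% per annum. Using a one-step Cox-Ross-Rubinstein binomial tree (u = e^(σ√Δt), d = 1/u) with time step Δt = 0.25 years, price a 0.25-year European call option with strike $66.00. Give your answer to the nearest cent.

$5.27

CRR parameters: u = e^(σ√Δt) = e^(0.15·√0.25) = 1.0779, d = 1/u = 0.9277
Per-period rate: rΔt = 0.05·0.25 = 0.0125, so R = e^0.0125 = 1.0126
Risk-neutral probability p = (e^0.0125 − 0.9277)/(1.0779 − 0.9277) = 0.0848/0.1501 = 0.5650
Terminal stock prices: S_u = 75.45, S_d = 64.94
Terminal payoffs (S − K): max(9.452, 0) = 9.452, max(-1.058, 0) = 0
Node 0 (S = 70): V_0 = e^(−0.0125)·[0.5650·9.4519 + 0.4350·0.0000] = 5.2743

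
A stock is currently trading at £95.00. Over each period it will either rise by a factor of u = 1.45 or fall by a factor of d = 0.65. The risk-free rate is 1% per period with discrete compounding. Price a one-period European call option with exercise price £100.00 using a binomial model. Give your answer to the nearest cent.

£16.82

Risk-neutral probability p = (1 + 0.01 − 0.65)/(1.45 − 0.65) = 0.3600/0.8000 = 0.4500
Terminal stock prices: S_u = 137.8, S_d = 61.75
Terminal payoffs (S − K): max(37.75, 0) = 37.75, max(-38.25, 0) = 0
Node 0 (S = 95): V_0 = 1/1.01·[0.4500·37.7500 + 0.5500·0.0000] = 16.8193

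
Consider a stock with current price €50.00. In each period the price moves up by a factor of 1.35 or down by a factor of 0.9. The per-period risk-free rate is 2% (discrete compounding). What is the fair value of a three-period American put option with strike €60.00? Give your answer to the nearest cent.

€11.52

Risk-neutral probability p = (1 + 0.02 − 0.9)/(1.35 − 0.9) = 0.1200/0.4500 = 0.2667
Terminal stock prices: S_uuu = 123, S_uud = 82.01, S_udd = 54.68, S_ddd = 36.45
Terminal payoffs (K − S): max(-63.02, 0) = 0, max(-22.01, 0) = 0, max(5.325, 0) = 5.325, max(23.55, 0) = 23.55
Node uu (S = 91.13): continuation = 1/1.02·[0.2667·0.0000 + 0.7333·0.0000] = 0.0000; exercise value = 0.0000 ≤ continuation, so V_uu = 0.0000
Node ud (S = 60.75): continuation = 1/1.02·[0.2667·0.0000 + 0.7333·5.3250] = 3.8284; exercise value = 0.0000 ≤ continuation, so V_ud = 3.8284
Node dd (S = 40.5): continuation = 1/1.02·[0.2667·5.3250 + 0.7333·23.5500] = 18.3235; exercise value = 19.5000 > continuation, so V_dd = 19.5000 (exercise)
Node u (S = 67.5): continuation = 1/1.02·[0.2667·0.0000 + 0.7333·3.8284] = 2.7525; exercise value = 0.0000 ≤ continuation, so V_u = 2.7525
Node d (S = 45): continuation = 1/1.02·[0.2667·3.8284 + 0.7333·19.5000] = 15.0205; exercise value = 15.0000 ≤ continuation, so V_d = 15.0205
Node 0 (S = 50): continuation = 1/1.02·[0.2667·2.7525 + 0.7333·15.0205] = 11.5187; exercise value = 10.0000 ≤ continuation, so V_0 = 11.5187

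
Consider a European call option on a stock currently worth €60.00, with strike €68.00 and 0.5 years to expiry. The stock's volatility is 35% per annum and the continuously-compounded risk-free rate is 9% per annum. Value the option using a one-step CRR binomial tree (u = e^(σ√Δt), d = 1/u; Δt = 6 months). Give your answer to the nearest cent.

CRR parameters: u = e^(σ√Δt) = e^(0.35·√0.5) = 1.2808, d = 1/u = 0.7808
Per-period rate: rΔt = 0.09·0.5 = 0.045, so R = e^0.045 = 1.0460
Risk-neutral probability p = (e^0.045 − 0.7808)/(1.2808 − 0.7808) = 0.2653/0.5000 = 0.5305
Terminal stock prices: S_u = 76.85, S_d = 46.85
Terminal payoffs (S − K): max(8.848, 0) = 8.848, max(-21.15, 0) = 0
Node 0 (S = 60): V_0 = e^(−0.045)·[0.5305·8.8482 + 0.4695·0.0000] = 4.4873

€4.49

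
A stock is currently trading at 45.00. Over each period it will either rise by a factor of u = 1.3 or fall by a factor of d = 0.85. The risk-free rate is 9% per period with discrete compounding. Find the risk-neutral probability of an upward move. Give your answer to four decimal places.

Risk-neutral probability p = (1 + 0.09 − 0.85)/(1.3 − 0.85) = 0.2400/0.4500 = 0.5333

p = 0.5333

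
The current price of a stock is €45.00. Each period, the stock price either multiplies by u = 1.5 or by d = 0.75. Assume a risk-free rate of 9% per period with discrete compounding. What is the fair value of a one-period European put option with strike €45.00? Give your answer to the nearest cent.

€5.64

Risk-neutral probability p = (1 + 0.09 − 0.75)/(1.5 − 0.75) = 0.3400/0.7500 = 0.4533
Terminal stock prices: S_u = 67.5, S_d = 33.75
Terminal payoffs (K − S): max(-22.5, 0) = 0, max(11.25, 0) = 11.25
Node 0 (S = 45): V_0 = 1/1.09·[0.4533·0.0000 + 0.5467·11.2500] = 5.6422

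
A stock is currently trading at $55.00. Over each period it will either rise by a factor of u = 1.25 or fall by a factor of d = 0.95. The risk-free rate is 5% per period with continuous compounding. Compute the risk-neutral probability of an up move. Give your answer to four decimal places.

p = 0.3376

Risk-neutral probability p = (e^0.05 − 0.95)/(1.25 − 0.95) = 0.1013/0.3000 = 0.3376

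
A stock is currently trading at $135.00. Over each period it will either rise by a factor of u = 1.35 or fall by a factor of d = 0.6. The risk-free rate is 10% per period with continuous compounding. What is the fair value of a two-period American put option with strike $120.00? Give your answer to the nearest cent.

Risk-neutral probability p = (e^0.1 − 0.6)/(1.35 − 0.6) = 0.5052/0.7500 = 0.6736
Terminal stock prices: S_uu = 246, S_ud = 109.3, S_dd = 48.6
Terminal payoffs (K − S): max(-126, 0) = 0, max(10.65, 0) = 10.65, max(71.4, 0) = 71.4
Node u (S = 182.2): continuation = e^(−0.1)·[0.6736·0.0000 + 0.3264·10.6500] = 3.1457; exercise value = 0.0000 ≤ continuation, so V_u = 3.1457
Node d (S = 81): continuation = e^(−0.1)·[0.6736·10.6500 + 0.3264·71.4000] = 27.5805; exercise value = 39.0000 > continuation, so V_d = 39.0000 (exercise)
Node 0 (S = 135): continuation = e^(−0.1)·[0.6736·3.1457 + 0.3264·39.0000] = 13.4368; exercise value = 0.0000 ≤ continuation, so V_0 = 13.4368

$13.44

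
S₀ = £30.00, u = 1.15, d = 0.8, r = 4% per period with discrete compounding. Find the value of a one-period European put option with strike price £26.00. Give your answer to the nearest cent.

Risk-neutral probability p = (1 + 0.04 − 0.8)/(1.15 − 0.8) = 0.2400/0.3500 = 0.6857
Terminal stock prices: S_u = 34.5, S_d = 24
Terminal payoffs (K − S): max(-8.5, 0) = 0, max(2, 0) = 2
Node 0 (S = 30): V_0 = 1/1.04·[0.6857·0.0000 + 0.3143·2.0000] = 0.6044

£0.60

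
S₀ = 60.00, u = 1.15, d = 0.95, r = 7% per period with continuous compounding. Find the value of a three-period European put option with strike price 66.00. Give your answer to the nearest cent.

Risk-neutral probability p = (e^0.07 − 0.95)/(1.15 − 0.95) = 0.1225/0.2000 = 0.6125
Terminal stock prices: S_uuu = 91.25, S_uud = 75.38, S_udd = 62.27, S_ddd = 51.44
Terminal payoffs (K − S): max(-25.25, 0) = 0, max(-9.382, 0) = 0, max(3.727, 0) = 3.727, max(14.56, 0) = 14.56
Node uu (S = 79.35): V_uu = e^(−0.07)·[0.6125·0.0000 + 0.3875·0.0000] = 0.0000
Node ud (S = 65.55): V_ud = e^(−0.07)·[0.6125·0.0000 + 0.3875·3.7275] = 1.3466
Node dd (S = 54.15): V_dd = e^(−0.07)·[0.6125·3.7275 + 0.3875·14.5575] = 7.3880
Node u (S = 69): V_u = e^(−0.07)·[0.6125·0.0000 + 0.3875·1.3466] = 0.4865
Node d (S = 57): V_d = e^(−0.07)·[0.6125·1.3466 + 0.3875·7.3880] = 3.4381
Node 0 (S = 60): V_0 = e^(−0.07)·[0.6125·0.4865 + 0.3875·3.4381] = 1.5199

1.52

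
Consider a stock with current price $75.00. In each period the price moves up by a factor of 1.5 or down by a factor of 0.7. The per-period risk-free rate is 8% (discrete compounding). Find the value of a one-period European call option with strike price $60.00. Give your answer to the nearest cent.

Risk-neutral probability p = (1 + 0.08 − 0.7)/(1.5 − 0.7) = 0.3800/0.8000 = 0.4750
Terminal stock prices: S_u = 112.5, S_d = 52.5
Terminal payoffs (S − K): max(52.5, 0) = 52.5, max(-7.5, 0) = 0
Node 0 (S = 75): V_0 = 1/1.08·[0.4750·52.5000 + 0.5250·0.0000] = 23.0903

$23.09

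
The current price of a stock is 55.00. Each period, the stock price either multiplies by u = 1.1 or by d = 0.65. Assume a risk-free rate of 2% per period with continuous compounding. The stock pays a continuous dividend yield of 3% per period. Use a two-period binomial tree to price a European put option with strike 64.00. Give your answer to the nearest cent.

Per-period risk-free factor R = e^0.02 = 1.0202; dividend-adjusted growth = e^(0.02−0.03) = 0.9900.
Risk-neutral probability p = (0.9900 − 0.65)/(1.1 − 0.65) = 0.3400/0.4500 = 0.7557
Terminal stock prices: S_uu = 66.55, S_ud = 39.33, S_dd = 23.24
Terminal payoffs (K − S): max(-2.55, 0) = 0, max(24.67, 0) = 24.67, max(40.76, 0) = 40.76
Node u (S = 60.5): V_u = e^(−0.02)·[0.7557·0.0000 + 0.2443·24.6750] = 5.9096
Node d (S = 35.75): V_d = e^(−0.02)·[0.7557·24.6750 + 0.2443·40.7625] = 28.0393
Node 0 (S = 55): V_0 = e^(−0.02)·[0.7557·5.9096 + 0.2443·28.0393] = 11.0925

11.09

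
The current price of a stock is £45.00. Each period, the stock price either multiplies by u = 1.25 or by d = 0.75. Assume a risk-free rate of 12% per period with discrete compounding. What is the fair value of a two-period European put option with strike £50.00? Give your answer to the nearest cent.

£3.73

Risk-neutral probability p = (1 + 0.12 − 0.75)/(1.25 − 0.75) = 0.3700/0.5000 = 0.7400
Terminal stock prices: S_uu = 70.31, S_ud = 42.19, S_dd = 25.31
Terminal payoffs (K − S): max(-20.31, 0) = 0, max(7.812, 0) = 7.812, max(24.69, 0) = 24.69
Node u (S = 56.25): V_u = 1/1.12·[0.7400·0.0000 + 0.2600·7.8125] = 1.8136
Node d (S = 33.75): V_d = 1/1.12·[0.7400·7.8125 + 0.2600·24.6875] = 10.8929
Node 0 (S = 45): V_0 = 1/1.12·[0.7400·1.8136 + 0.2600·10.8929] = 3.7270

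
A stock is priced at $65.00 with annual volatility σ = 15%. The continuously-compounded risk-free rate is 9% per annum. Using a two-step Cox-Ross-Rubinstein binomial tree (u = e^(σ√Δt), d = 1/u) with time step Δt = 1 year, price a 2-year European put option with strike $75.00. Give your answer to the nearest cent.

CRR parameters: u = e^(σ√Δt) = e^(0.15·√1) = 1.1618, d = 1/u = 0.8607
Per-period rate: rΔt = 0.09·1 = 0.09, so R = e^0.09 = 1.0942
Risk-neutral probability p = (e^0.09 − 0.8607)/(1.1618 − 0.8607) = 0.2335/0.3011 = 0.7753
Terminal stock prices: S_uu = 87.74, S_ud = 65, S_dd = 48.15
Terminal payoffs (K − S): max(-12.74, 0) = 0, max(10, 0) = 10, max(26.85, 0) = 26.85
Node u (S = 75.52): V_u = e^(−0.09)·[0.7753·0.0000 + 0.2247·10.0000] = 2.0535
Node d (S = 55.95): V_d = e^(−0.09)·[0.7753·10.0000 + 0.2247·26.8468] = 12.5988
Node 0 (S = 65): V_0 = e^(−0.09)·[0.7753·2.0535 + 0.2247·12.5988] = 4.0423

$4.04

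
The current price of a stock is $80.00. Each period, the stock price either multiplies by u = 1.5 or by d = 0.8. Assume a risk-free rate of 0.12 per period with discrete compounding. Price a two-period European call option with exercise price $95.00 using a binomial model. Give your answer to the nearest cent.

$14.56

Risk-neutral probability p = (1 + 0.12 − 0.8)/(1.5 − 0.8) = 0.3200/0.7000 = 0.4571
Terminal stock prices: S_uu = 180, S_ud = 96, S_dd = 51.2
Terminal payoffs (S − K): max(85, 0) = 85, max(1, 0) = 1, max(-43.8, 0) = 0
Node u (S = 120): V_u = 1/1.12·[0.4571·85.0000 + 0.5429·1.0000] = 35.1786
Node d (S = 64): V_d = 1/1.12·[0.4571·1.0000 + 0.5429·0.0000] = 0.4082
Node 0 (S = 80): V_0 = 1/1.12·[0.4571·35.1786 + 0.5429·0.4082] = 14.5564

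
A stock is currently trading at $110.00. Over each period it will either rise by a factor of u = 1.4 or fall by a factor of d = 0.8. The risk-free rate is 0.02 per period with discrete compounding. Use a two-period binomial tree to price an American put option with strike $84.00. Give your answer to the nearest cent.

$5.24

Risk-neutral probability p = (1 + 0.02 − 0.8)/(1.4 − 0.8) = 0.2200/0.6000 = 0.3667
Terminal stock prices: S_uu = 215.6, S_ud = 123.2, S_dd = 70.4
Terminal payoffs (K − S): max(-131.6, 0) = 0, max(-39.2, 0) = 0, max(13.6, 0) = 13.6
Node u (S = 154): continuation = 1/1.02·[0.3667·0.0000 + 0.6333·0.0000] = 0.0000; exercise value = 0.0000 ≤ continuation, so V_u = 0.0000
Node d (S = 88): continuation = 1/1.02·[0.3667·0.0000 + 0.6333·13.6000] = 8.4444; exercise value = 0.0000 ≤ continuation, so V_d = 8.4444
Node 0 (S = 110): continuation = 1/1.02·[0.3667·0.0000 + 0.6333·8.4444] = 5.2433; exercise value = 0.0000 ≤ continuation, so V_0 = 5.2433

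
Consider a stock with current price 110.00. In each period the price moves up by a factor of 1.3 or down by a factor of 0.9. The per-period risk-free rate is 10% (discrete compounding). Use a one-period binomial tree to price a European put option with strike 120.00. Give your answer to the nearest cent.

Risk-neutral probability p = (1 + 0.1 − 0.9)/(1.3 − 0.9) = 0.2000/0.4000 = 0.5000
Terminal stock prices: S_u = 143, S_d = 99
Terminal payoffs (K − S): max(-23, 0) = 0, max(21, 0) = 21
Node 0 (S = 110): V_0 = 1/1.1·[0.5000·0.0000 + 0.5000·21.0000] = 9.5455

9.55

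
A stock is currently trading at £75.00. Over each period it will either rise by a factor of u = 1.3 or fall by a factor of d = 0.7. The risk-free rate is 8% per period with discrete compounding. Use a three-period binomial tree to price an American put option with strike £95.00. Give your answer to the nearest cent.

Risk-neutral probability p = (1 + 0.08 − 0.7)/(1.3 − 0.7) = 0.3800/0.6000 = 0.6333
Terminal stock prices: S_uuu = 164.8, S_uud = 88.73, S_udd = 47.77, S_ddd = 25.72
Terminal payoffs (K − S): max(-69.78, 0) = 0, max(6.275, 0) = 6.275, max(47.23, 0) = 47.23, max(69.28, 0) = 69.28
Node uu (S = 126.8): continuation = 1/1.08·[0.6333·0.0000 + 0.3667·6.2750] = 2.1304; exercise value = 0.0000 ≤ continuation, so V_uu = 2.1304
Node ud (S = 68.25): continuation = 1/1.08·[0.6333·6.2750 + 0.3667·47.2250] = 19.7130; exercise value = 26.7500 > continuation, so V_ud = 26.7500 (exercise)
Node dd (S = 36.75): continuation = 1/1.08·[0.6333·47.2250 + 0.3667·69.2750] = 51.2130; exercise value = 58.2500 > continuation, so V_dd = 58.2500 (exercise)
Node u (S = 97.5): continuation = 1/1.08·[0.6333·2.1304 + 0.3667·26.7500] = 10.3311; exercise value = 0.0000 ≤ continuation, so V_u = 10.3311
Node d (S = 52.5): continuation = 1/1.08·[0.6333·26.7500 + 0.3667·58.2500] = 35.4630; exercise value = 42.5000 > continuation, so V_d = 42.5000 (exercise)
Node 0 (S = 75): continuation = 1/1.08·[0.6333·10.3311 + 0.3667·42.5000] = 20.4874; exercise value = 20.0000 ≤ continuation, so V_0 = 20.4874

£20.49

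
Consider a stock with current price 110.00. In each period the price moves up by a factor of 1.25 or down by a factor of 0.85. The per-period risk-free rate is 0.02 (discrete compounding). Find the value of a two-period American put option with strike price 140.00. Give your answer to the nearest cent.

31.64

Risk-neutral probability p = (1 + 0.02 − 0.85)/(1.25 − 0.85) = 0.1700/0.4000 = 0.4250
Terminal stock prices: S_uu = 171.9, S_ud = 116.9, S_dd = 79.47
Terminal payoffs (K − S): max(-31.88, 0) = 0, max(23.12, 0) = 23.12, max(60.53, 0) = 60.53
Node u (S = 137.5): continuation = 1/1.02·[0.4250·0.0000 + 0.5750·23.1250] = 13.0362; exercise value = 2.5000 ≤ continuation, so V_u = 13.0362
Node d (S = 93.5): continuation = 1/1.02·[0.4250·23.1250 + 0.5750·60.5250] = 43.7549; exercise value = 46.5000 > continuation, so V_d = 46.5000 (exercise)
Node 0 (S = 110): continuation = 1/1.02·[0.4250·13.0362 + 0.5750·46.5000] = 31.6450; exercise value = 30.0000 ≤ continuation, so V_0 = 31.6450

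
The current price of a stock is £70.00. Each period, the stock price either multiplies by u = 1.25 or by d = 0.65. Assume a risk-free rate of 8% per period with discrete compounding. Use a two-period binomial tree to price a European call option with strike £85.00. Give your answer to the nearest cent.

Risk-neutral probability p = (1 + 0.08 − 0.65)/(1.25 − 0.65) = 0.4300/0.6000 = 0.7167
Terminal stock prices: S_uu = 109.4, S_ud = 56.88, S_dd = 29.58
Terminal payoffs (S − K): max(24.38, 0) = 24.38, max(-28.12, 0) = 0, max(-55.42, 0) = 0
Node u (S = 87.5): V_u = 1/1.08·[0.7167·24.3750 + 0.2833·0.0000] = 16.1748
Node d (S = 45.5): V_d = 1/1.08·[0.7167·0.0000 + 0.2833·0.0000] = 0.0000
Node 0 (S = 70): V_0 = 1/1.08·[0.7167·16.1748 + 0.2833·0.0000] = 10.7333

£10.73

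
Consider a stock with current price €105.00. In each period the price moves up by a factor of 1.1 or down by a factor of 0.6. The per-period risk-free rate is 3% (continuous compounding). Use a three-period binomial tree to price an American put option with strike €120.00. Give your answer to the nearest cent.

€17.54

Risk-neutral probability p = (e^0.03 − 0.6)/(1.1 − 0.6) = 0.4305/0.5000 = 0.8609
Terminal stock prices: S_uuu = 139.8, S_uud = 76.23, S_udd = 41.58, S_ddd = 22.68
Terminal payoffs (K − S): max(-19.76, 0) = 0, max(43.77, 0) = 43.77, max(78.42, 0) = 78.42, max(97.32, 0) = 97.32
Node uu (S = 127.1): continuation = e^(−0.03)·[0.8609·0.0000 + 0.1391·43.7700] = 5.9081; exercise value = 0.0000 ≤ continuation, so V_uu = 5.9081
Node ud (S = 69.3): continuation = e^(−0.03)·[0.8609·43.7700 + 0.1391·78.4200] = 47.1535; exercise value = 50.7000 > continuation, so V_ud = 50.7000 (exercise)
Node dd (S = 37.8): continuation = e^(−0.03)·[0.8609·78.4200 + 0.1391·97.3200] = 78.6535; exercise value = 82.2000 > continuation, so V_dd = 82.2000 (exercise)
Node u (S = 115.5): continuation = e^(−0.03)·[0.8609·5.9081 + 0.1391·50.7000] = 11.7795; exercise value = 4.5000 ≤ continuation, so V_u = 11.7795
Node d (S = 63): continuation = e^(−0.03)·[0.8609·50.7000 + 0.1391·82.2000] = 53.4535; exercise value = 57.0000 > continuation, so V_d = 57.0000 (exercise)
Node 0 (S = 105): continuation = e^(−0.03)·[0.8609·11.7795 + 0.1391·57.0000] = 17.5352; exercise value = 15.0000 ≤ continuation, so V_0 = 17.5352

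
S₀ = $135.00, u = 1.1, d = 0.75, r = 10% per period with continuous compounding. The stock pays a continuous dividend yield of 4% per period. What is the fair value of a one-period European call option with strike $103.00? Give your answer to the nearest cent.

Per-period risk-free factor R = e^0.1 = 1.1052; dividend-adjusted growth = e^(0.1−0.04) = 1.0618.
Risk-neutral probability p = (1.0618 − 0.75)/(1.1 − 0.75) = 0.3118/0.3500 = 0.8910
Terminal stock prices: S_u = 148.5, S_d = 101.2
Terminal payoffs (S − K): max(45.5, 0) = 45.5, max(-1.75, 0) = 0
Node 0 (S = 135): V_0 = e^(−0.1)·[0.8910·45.5000 + 0.1090·0.0000] = 36.6810

$36.68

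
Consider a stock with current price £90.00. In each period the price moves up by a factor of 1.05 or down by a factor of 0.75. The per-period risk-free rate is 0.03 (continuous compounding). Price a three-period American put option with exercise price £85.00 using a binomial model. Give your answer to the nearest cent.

£2.47

Risk-neutral probability p = (e^0.03 − 0.75)/(1.05 − 0.75) = 0.2805/0.3000 = 0.9348
Terminal stock prices: S_uuu = 104.2, S_uud = 74.42, S_udd = 53.16, S_ddd = 37.97
Terminal payoffs (K − S): max(-19.19, 0) = 0, max(10.58, 0) = 10.58, max(31.84, 0) = 31.84, max(47.03, 0) = 47.03
Node uu (S = 99.23): continuation = e^(−0.03)·[0.9348·0.0000 + 0.0652·10.5812] = 0.6690; exercise value = 0.0000 ≤ continuation, so V_uu = 0.6690
Node ud (S = 70.88): continuation = e^(−0.03)·[0.9348·10.5812 + 0.0652·31.8438] = 11.6129; exercise value = 14.1250 > continuation, so V_ud = 14.1250 (exercise)
Node dd (S = 50.62): continuation = e^(−0.03)·[0.9348·31.8438 + 0.0652·47.0312] = 31.8629; exercise value = 34.3750 > continuation, so V_dd = 34.3750 (exercise)
Node u (S = 94.5): continuation = e^(−0.03)·[0.9348·0.6690 + 0.0652·14.1250] = 1.5000; exercise value = 0.0000 ≤ continuation, so V_u = 1.5000
Node d (S = 67.5): continuation = e^(−0.03)·[0.9348·14.1250 + 0.0652·34.3750] = 14.9879; exercise value = 17.5000 > continuation, so V_d = 17.5000 (exercise)
Node 0 (S = 90): continuation = e^(−0.03)·[0.9348·1.5000 + 0.0652·17.5000] = 2.4673; exercise value = 0.0000 ≤ continuation, so V_0 = 2.4673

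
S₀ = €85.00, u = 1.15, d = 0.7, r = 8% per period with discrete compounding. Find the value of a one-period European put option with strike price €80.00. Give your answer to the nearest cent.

Risk-neutral probability p = (1 + 0.08 − 0.7)/(1.15 − 0.7) = 0.3800/0.4500 = 0.8444
Terminal stock prices: S_u = 97.75, S_d = 59.5
Terminal payoffs (K − S): max(-17.75, 0) = 0, max(20.5, 0) = 20.5
Node 0 (S = 85): V_0 = 1/1.08·[0.8444·0.0000 + 0.1556·20.5000] = 2.9527

€2.95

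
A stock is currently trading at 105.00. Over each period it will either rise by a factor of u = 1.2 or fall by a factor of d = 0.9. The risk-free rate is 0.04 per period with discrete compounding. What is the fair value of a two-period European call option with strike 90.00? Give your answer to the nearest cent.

Risk-neutral probability p = (1 + 0.04 − 0.9)/(1.2 − 0.9) = 0.1400/0.3000 = 0.4667
Terminal stock prices: S_uu = 151.2, S_ud = 113.4, S_dd = 85.05
Terminal payoffs (S − K): max(61.2, 0) = 61.2, max(23.4, 0) = 23.4, max(-4.95, 0) = 0
Node u (S = 126): V_u = 1/1.04·[0.4667·61.2000 + 0.5333·23.4000] = 39.4615
Node d (S = 94.5): V_d = 1/1.04·[0.4667·23.4000 + 0.5333·0.0000] = 10.5000
Node 0 (S = 105): V_0 = 1/1.04·[0.4667·39.4615 + 0.5333·10.5000] = 23.0917

23.09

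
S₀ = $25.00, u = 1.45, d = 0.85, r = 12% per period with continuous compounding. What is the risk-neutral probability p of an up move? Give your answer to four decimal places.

Risk-neutral probability p = (e^0.12 − 0.85)/(1.45 − 0.85) = 0.2775/0.6000 = 0.4625

p = 0.4625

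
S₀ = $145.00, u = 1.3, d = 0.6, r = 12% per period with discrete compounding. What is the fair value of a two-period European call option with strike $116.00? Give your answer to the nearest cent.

Risk-neutral probability p = (1 + 0.12 − 0.6)/(1.3 − 0.6) = 0.5200/0.7000 = 0.7429
Terminal stock prices: S_uu = 245.1, S_ud = 113.1, S_dd = 52.2
Terminal payoffs (S − K): max(129.1, 0) = 129.1, max(-2.9, 0) = 0, max(-63.8, 0) = 0
Node u (S = 188.5): V_u = 1/1.12·[0.7429·129.0500 + 0.2571·0.0000] = 85.5944
Node d (S = 87): V_d = 1/1.12·[0.7429·0.0000 + 0.2571·0.0000] = 0.0000
Node 0 (S = 145): V_0 = 1/1.12·[0.7429·85.5944 + 0.2571·0.0000] = 56.7718

$56.77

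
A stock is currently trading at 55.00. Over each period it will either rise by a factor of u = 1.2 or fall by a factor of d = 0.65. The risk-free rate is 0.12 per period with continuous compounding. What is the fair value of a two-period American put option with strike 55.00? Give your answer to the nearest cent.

Risk-neutral probability p = (e^0.12 − 0.65)/(1.2 − 0.65) = 0.4775/0.5500 = 0.8682
Terminal stock prices: S_uu = 79.2, S_ud = 42.9, S_dd = 23.24
Terminal payoffs (K − S): max(-24.2, 0) = 0, max(12.1, 0) = 12.1, max(31.76, 0) = 31.76
Node u (S = 66): continuation = e^(−0.12)·[0.8682·0.0000 + 0.1318·12.1000] = 1.4147; exercise value = 0.0000 ≤ continuation, so V_u = 1.4147
Node d (S = 35.75): continuation = e^(−0.12)·[0.8682·12.1000 + 0.1318·31.7625] = 13.0306; exercise value = 19.2500 > continuation, so V_d = 19.2500 (exercise)
Node 0 (S = 55): continuation = e^(−0.12)·[0.8682·1.4147 + 0.1318·19.2500] = 3.3400; exercise value = 0.0000 ≤ continuation, so V_0 = 3.3400

3.34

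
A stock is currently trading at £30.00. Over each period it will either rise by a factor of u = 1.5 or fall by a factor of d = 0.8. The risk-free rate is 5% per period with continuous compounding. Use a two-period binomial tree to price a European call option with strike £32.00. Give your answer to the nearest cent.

£5.80

Risk-neutral probability p = (e^0.05 − 0.8)/(1.5 − 0.8) = 0.2513/0.7000 = 0.3590
Terminal stock prices: S_uu = 67.5, S_ud = 36, S_dd = 19.2
Terminal payoffs (S − K): max(35.5, 0) = 35.5, max(4, 0) = 4, max(-12.8, 0) = 0
Node u (S = 45): V_u = e^(−0.05)·[0.3590·35.5000 + 0.6410·4.0000] = 14.5607
Node d (S = 24): V_d = e^(−0.05)·[0.3590·4.0000 + 0.6410·0.0000] = 1.3658
Node 0 (S = 30): V_0 = e^(−0.05)·[0.3590·14.5607 + 0.6410·1.3658] = 5.8046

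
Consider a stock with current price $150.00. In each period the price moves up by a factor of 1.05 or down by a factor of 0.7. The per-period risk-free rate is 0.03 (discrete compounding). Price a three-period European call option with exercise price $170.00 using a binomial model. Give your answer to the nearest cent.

Risk-neutral probability p = (1 + 0.03 − 0.7)/(1.05 − 0.7) = 0.3300/0.3500 = 0.9429
Terminal stock prices: S_uuu = 173.6, S_uud = 115.8, S_udd = 77.17, S_ddd = 51.45
Terminal payoffs (S − K): max(3.644, 0) = 3.644, max(-54.24, 0) = 0, max(-92.83, 0) = 0, max(-118.6, 0) = 0
Node uu (S = 165.4): V_uu = 1/1.03·[0.9429·3.6438 + 0.0571·0.0000] = 3.3355
Node ud (S = 110.2): V_ud = 1/1.03·[0.9429·0.0000 + 0.0571·0.0000] = 0.0000
Node dd (S = 73.5): V_dd = 1/1.03·[0.9429·0.0000 + 0.0571·0.0000] = 0.0000
Node u (S = 157.5): V_u = 1/1.03·[0.9429·3.3355 + 0.0571·0.0000] = 3.0533
Node d (S = 105): V_d = 1/1.03·[0.9429·0.0000 + 0.0571·0.0000] = 0.0000
Node 0 (S = 150): V_0 = 1/1.03·[0.9429·3.0533 + 0.0571·0.0000] = 2.7950

$2.79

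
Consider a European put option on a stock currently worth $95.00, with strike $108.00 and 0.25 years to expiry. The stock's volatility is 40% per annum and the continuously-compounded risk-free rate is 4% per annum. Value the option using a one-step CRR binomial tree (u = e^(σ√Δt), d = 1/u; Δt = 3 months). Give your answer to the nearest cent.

CRR parameters: u = e^(σ√Δt) = e^(0.4·√0.25) = 1.2214, d = 1/u = 0.8187
Per-period rate: rΔt = 0.04·0.25 = 0.01, so R = e^0.01 = 1.0101
Risk-neutral probability p = (e^0.01 − 0.8187)/(1.2214 − 0.8187) = 0.1913/0.4027 = 0.4751
Terminal stock prices: S_u = 116, S_d = 77.78
Terminal payoffs (K − S): max(-8.033, 0) = 0, max(30.22, 0) = 30.22
Node 0 (S = 95): V_0 = e^(−0.01)·[0.4751·0.0000 + 0.5249·30.2206] = 15.7042

$15.70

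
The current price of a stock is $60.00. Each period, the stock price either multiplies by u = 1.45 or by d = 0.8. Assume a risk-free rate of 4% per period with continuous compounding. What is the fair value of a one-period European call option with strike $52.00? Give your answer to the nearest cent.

$12.46

Risk-neutral probability p = (e^0.04 − 0.8)/(1.45 − 0.8) = 0.2408/0.6500 = 0.3705
Terminal stock prices: S_u = 87, S_d = 48
Terminal payoffs (S − K): max(35, 0) = 35, max(-4, 0) = 0
Node 0 (S = 60): V_0 = e^(−0.04)·[0.3705·35.0000 + 0.6295·0.0000] = 12.4583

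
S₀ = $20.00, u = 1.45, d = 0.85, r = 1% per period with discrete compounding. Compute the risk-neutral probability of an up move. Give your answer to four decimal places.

Risk-neutral probability p = (1 + 0.01 − 0.85)/(1.45 − 0.85) = 0.1600/0.6000 = 0.2667

p = 0.2667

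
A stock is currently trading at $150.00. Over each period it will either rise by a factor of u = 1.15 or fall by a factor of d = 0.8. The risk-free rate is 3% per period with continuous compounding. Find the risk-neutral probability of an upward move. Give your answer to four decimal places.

p = 0.6584

Risk-neutral probability p = (e^0.03 − 0.8)/(1.15 − 0.8) = 0.2305/0.3500 = 0.6584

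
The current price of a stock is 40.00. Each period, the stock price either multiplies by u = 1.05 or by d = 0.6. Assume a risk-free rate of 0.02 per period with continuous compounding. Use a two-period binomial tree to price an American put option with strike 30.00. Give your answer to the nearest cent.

0.67

Risk-neutral probability p = (e^0.02 − 0.6)/(1.05 − 0.6) = 0.4202/0.4500 = 0.9338
Terminal stock prices: S_uu = 44.1, S_ud = 25.2, S_dd = 14.4
Terminal payoffs (K − S): max(-14.1, 0) = 0, max(4.8, 0) = 4.8, max(15.6, 0) = 15.6
Node u (S = 42): continuation = e^(−0.02)·[0.9338·0.0000 + 0.0662·4.8000] = 0.3116; exercise value = 0.0000 ≤ continuation, so V_u = 0.3116
Node d (S = 24): continuation = e^(−0.02)·[0.9338·4.8000 + 0.0662·15.6000] = 5.4060; exercise value = 6.0000 > continuation, so V_d = 6.0000 (exercise)
Node 0 (S = 40): continuation = e^(−0.02)·[0.9338·0.3116 + 0.0662·6.0000] = 0.6746; exercise value = 0.0000 ≤ continuation, so V_0 = 0.6746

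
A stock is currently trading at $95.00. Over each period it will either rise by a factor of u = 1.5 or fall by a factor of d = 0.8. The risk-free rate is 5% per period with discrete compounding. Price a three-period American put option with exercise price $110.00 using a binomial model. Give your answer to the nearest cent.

$23.24

Risk-neutral probability p = (1 + 0.05 − 0.8)/(1.5 − 0.8) = 0.2500/0.7000 = 0.3571
Terminal stock prices: S_uuu = 320.6, S_uud = 171, S_udd = 91.2, S_ddd = 48.64
Terminal payoffs (K − S): max(-210.6, 0) = 0, max(-61, 0) = 0, max(18.8, 0) = 18.8, max(61.36, 0) = 61.36
Node uu (S = 213.8): continuation = 1/1.05·[0.3571·0.0000 + 0.6429·0.0000] = 0.0000; exercise value = 0.0000 ≤ continuation, so V_uu = 0.0000
Node ud (S = 114): continuation = 1/1.05·[0.3571·0.0000 + 0.6429·18.8000] = 11.5102; exercise value = 0.0000 ≤ continuation, so V_ud = 11.5102
Node dd (S = 60.8): continuation = 1/1.05·[0.3571·18.8000 + 0.6429·61.3600] = 43.9619; exercise value = 49.2000 > continuation, so V_dd = 49.2000 (exercise)
Node u (S = 142.5): continuation = 1/1.05·[0.3571·0.0000 + 0.6429·11.5102] = 7.0471; exercise value = 0.0000 ≤ continuation, so V_u = 7.0471
Node d (S = 76): continuation = 1/1.05·[0.3571·11.5102 + 0.6429·49.2000] = 34.0375; exercise value = 34.0000 ≤ continuation, so V_d = 34.0375
Node 0 (S = 95): continuation = 1/1.05·[0.3571·7.0471 + 0.6429·34.0375] = 23.2362; exercise value = 15.0000 ≤ continuation, so V_0 = 23.2362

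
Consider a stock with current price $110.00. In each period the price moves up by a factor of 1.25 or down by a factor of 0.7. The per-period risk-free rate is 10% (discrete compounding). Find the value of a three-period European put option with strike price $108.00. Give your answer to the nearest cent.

Risk-neutral probability p = (1 + 0.1 − 0.7)/(1.25 − 0.7) = 0.4000/0.5500 = 0.7273
Terminal stock prices: S_uuu = 214.8, S_uud = 120.3, S_udd = 67.37, S_ddd = 37.73
Terminal payoffs (K − S): max(-106.8, 0) = 0, max(-12.31, 0) = 0, max(40.63, 0) = 40.63, max(70.27, 0) = 70.27
Node uu (S = 171.9): V_uu = 1/1.1·[0.7273·0.0000 + 0.2727·0.0000] = 0.0000
Node ud (S = 96.25): V_ud = 1/1.1·[0.7273·0.0000 + 0.2727·40.6250] = 10.0723
Node dd (S = 53.9): V_dd = 1/1.1·[0.7273·40.6250 + 0.2727·70.2700] = 44.2818
Node u (S = 137.5): V_u = 1/1.1·[0.7273·0.0000 + 0.2727·10.0723] = 2.4973
Node d (S = 77): V_d = 1/1.1·[0.7273·10.0723 + 0.2727·44.2818] = 17.6383
Node 0 (S = 110): V_0 = 1/1.1·[0.7273·2.4973 + 0.2727·17.6383] = 6.0242

$6.02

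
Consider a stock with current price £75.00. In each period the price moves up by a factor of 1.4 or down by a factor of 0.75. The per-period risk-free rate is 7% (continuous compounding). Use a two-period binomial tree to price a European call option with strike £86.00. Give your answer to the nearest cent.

£13.06

Risk-neutral probability p = (e^0.07 − 0.75)/(1.4 − 0.75) = 0.3225/0.6500 = 0.4962
Terminal stock prices: S_uu = 147, S_ud = 78.75, S_dd = 42.19
Terminal payoffs (S − K): max(61, 0) = 61, max(-7.25, 0) = 0, max(-43.81, 0) = 0
Node u (S = 105): V_u = e^(−0.07)·[0.4962·61.0000 + 0.5038·0.0000] = 28.2200
Node d (S = 56.25): V_d = e^(−0.07)·[0.4962·0.0000 + 0.5038·0.0000] = 0.0000
Node 0 (S = 75): V_0 = e^(−0.07)·[0.4962·28.2200 + 0.5038·0.0000] = 13.0552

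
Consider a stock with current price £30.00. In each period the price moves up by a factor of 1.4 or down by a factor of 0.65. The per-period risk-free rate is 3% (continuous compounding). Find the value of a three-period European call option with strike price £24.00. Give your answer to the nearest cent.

Risk-neutral probability p = (e^0.03 − 0.65)/(1.4 − 0.65) = 0.3805/0.7500 = 0.5073
Terminal stock prices: S_uuu = 82.32, S_uud = 38.22, S_udd = 17.75, S_ddd = 8.239
Terminal payoffs (S − K): max(58.32, 0) = 58.32, max(14.22, 0) = 14.22, max(-6.255, 0) = 0, max(-15.76, 0) = 0
Node uu (S = 58.8): V_uu = e^(−0.03)·[0.5073·58.3200 + 0.4927·14.2200] = 35.5093
Node ud (S = 27.3): V_ud = e^(−0.03)·[0.5073·14.2200 + 0.4927·0.0000] = 7.0002
Node dd (S = 12.68): V_dd = e^(−0.03)·[0.5073·0.0000 + 0.4927·0.0000] = 0.0000
Node u (S = 42): V_u = e^(−0.03)·[0.5073·35.5093 + 0.4927·7.0002] = 20.8278
Node d (S = 19.5): V_d = e^(−0.03)·[0.5073·7.0002 + 0.4927·0.0000] = 3.4461
Node 0 (S = 30): V_0 = e^(−0.03)·[0.5073·20.8278 + 0.4927·3.4461] = 11.9009

£11.90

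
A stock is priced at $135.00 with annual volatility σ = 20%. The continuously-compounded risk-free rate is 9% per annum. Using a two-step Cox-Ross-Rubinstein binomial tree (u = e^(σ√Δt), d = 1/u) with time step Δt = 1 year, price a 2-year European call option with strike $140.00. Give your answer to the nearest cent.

$24.00

CRR parameters: u = e^(σ√Δt) = e^(0.2·√1) = 1.2214, d = 1/u = 0.8187
Per-period rate: rΔt = 0.09·1 = 0.09, so R = e^0.09 = 1.0942
Risk-neutral probability p = (e^0.09 − 0.8187)/(1.2214 − 0.8187) = 0.2754/0.4027 = 0.6840
Terminal stock prices: S_uu = 201.4, S_ud = 135, S_dd = 90.49
Terminal payoffs (S − K): max(61.4, 0) = 61.4, max(-5, 0) = 0, max(-49.51, 0) = 0
Node u (S = 164.9): V_u = e^(−0.09)·[0.6840·61.3963 + 0.3160·0.0000] = 38.3828
Node d (S = 110.5): V_d = e^(−0.09)·[0.6840·0.0000 + 0.3160·0.0000] = 0.0000
Node 0 (S = 135): V_0 = e^(−0.09)·[0.6840·38.3828 + 0.3160·0.0000] = 23.9956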